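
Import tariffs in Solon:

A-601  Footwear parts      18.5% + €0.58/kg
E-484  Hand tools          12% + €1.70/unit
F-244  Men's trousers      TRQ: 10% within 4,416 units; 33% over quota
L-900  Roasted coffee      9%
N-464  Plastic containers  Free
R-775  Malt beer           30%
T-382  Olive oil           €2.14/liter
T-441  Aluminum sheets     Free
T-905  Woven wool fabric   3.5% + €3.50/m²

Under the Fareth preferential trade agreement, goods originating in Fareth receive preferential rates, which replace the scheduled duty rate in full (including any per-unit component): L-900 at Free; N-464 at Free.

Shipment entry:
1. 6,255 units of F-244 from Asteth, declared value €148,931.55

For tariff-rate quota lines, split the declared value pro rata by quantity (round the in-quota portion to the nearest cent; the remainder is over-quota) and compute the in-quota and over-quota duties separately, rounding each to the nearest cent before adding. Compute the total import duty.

Line 1 (F-244, Asteth, 6,255 units, €148,931.55):
Code F-244 is under a tariff-rate quota (threshold 4,416 units). In-quota: 4,416 units at 10%; over-quota: 1,839 units at 33%.
Pro-rata value split: in-quota = €148,931.55 × 4,416/6,255 = €105,144.96; over-quota = €148,931.55 − €105,144.96 = €43,786.59.
In-quota duty = €105,144.96 × 10% = €10,514.50. Over-quota duty = €43,786.59 × 33% = €14,449.57.
Line duty = €10,514.50 + €14,449.57 = €24,964.07.

€24,964.07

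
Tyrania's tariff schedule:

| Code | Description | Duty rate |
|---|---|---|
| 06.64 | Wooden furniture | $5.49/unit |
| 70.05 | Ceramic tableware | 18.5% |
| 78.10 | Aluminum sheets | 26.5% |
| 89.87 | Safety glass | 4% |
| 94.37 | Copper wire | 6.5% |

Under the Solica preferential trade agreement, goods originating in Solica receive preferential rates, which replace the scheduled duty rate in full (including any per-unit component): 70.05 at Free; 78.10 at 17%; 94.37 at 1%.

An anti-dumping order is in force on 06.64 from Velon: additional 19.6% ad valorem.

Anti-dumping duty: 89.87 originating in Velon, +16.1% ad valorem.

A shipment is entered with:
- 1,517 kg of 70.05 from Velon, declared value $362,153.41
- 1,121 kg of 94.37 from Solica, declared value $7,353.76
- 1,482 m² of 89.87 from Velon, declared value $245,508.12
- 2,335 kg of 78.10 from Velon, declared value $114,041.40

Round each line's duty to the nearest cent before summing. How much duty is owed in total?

Line 1 (70.05, Velon, 1,517 kg, $362,153.41):
Base rate for 70.05 is 18.5%.
70.05 has an FTA preferential rate, but origin Velon is not Solica; base rate stands.
Duty = $362,153.41 × 18.5% = $66,998.38.
Line 2 (94.37, Solica, 1,121 kg, $7,353.76):
Base rate for 94.37 is 6.5%.
Origin Solica qualifies under the Tyrania–Solica agreement and 94.37 is covered: preferential rate 1% applies instead.
Duty = $7,353.76 × 1% = $73.54.
Line 3 (89.87, Velon, 1,482 m², $245,508.12):
Base rate for 89.87 is 4%.
Additional duty on 89.87 from Velon: +16.1%. Applied ad valorem rate: 4% + 16.1% = 20.1%.
Duty = $245,508.12 × 20.1% = $49,347.13.
Line 4 (78.10, Velon, 2,335 kg, $114,041.40):
Base rate for 78.10 is 26.5%.
78.10 has an FTA preferential rate, but origin Velon is not Solica; base rate stands.
Duty = $114,041.40 × 26.5% = $30,220.97.
Total = $66,998.38 + $73.54 + $49,347.13 + $30,220.97 = $146,640.02.

$146,640.02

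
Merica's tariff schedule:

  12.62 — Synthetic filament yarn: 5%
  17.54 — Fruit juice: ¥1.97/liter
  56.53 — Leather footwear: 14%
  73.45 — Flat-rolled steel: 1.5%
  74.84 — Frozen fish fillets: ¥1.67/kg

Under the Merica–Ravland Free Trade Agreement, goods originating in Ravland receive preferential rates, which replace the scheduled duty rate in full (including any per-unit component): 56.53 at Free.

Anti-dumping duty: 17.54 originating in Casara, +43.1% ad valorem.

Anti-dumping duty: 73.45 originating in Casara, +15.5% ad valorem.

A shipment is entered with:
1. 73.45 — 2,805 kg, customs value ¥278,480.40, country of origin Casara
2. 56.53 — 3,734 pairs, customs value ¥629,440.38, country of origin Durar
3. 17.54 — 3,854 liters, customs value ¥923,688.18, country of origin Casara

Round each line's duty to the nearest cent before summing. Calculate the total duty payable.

¥541,165.31

Line 1 (73.45, Casara, 2,805 kg, ¥278,480.40):
Base rate for 73.45 is 1.5%.
Additional duty on 73.45 from Casara: +15.5%. Applied ad valorem rate: 1.5% + 15.5% = 17%.
Duty = ¥278,480.40 × 17% = ¥47,341.67.
Line 2 (56.53, Durar, 3,734 pairs, ¥629,440.38):
Base rate for 56.53 is 14%.
56.53 has an FTA preferential rate, but origin Durar is not Ravland; base rate stands.
Duty = ¥629,440.38 × 14% = ¥88,121.65.
Line 3 (17.54, Casara, 3,854 liters, ¥923,688.18):
Base rate for 17.54 is ¥1.97/liter.
Additional duty on 17.54 from Casara: +43.1% ad valorem. Applied ad valorem rate = 43.1%.
Duty = ¥923,688.18 × 43.1% + 3,854 × ¥1.97 = ¥405,701.99.
Total = ¥47,341.67 + ¥88,121.65 + ¥405,701.99 = ¥541,165.31.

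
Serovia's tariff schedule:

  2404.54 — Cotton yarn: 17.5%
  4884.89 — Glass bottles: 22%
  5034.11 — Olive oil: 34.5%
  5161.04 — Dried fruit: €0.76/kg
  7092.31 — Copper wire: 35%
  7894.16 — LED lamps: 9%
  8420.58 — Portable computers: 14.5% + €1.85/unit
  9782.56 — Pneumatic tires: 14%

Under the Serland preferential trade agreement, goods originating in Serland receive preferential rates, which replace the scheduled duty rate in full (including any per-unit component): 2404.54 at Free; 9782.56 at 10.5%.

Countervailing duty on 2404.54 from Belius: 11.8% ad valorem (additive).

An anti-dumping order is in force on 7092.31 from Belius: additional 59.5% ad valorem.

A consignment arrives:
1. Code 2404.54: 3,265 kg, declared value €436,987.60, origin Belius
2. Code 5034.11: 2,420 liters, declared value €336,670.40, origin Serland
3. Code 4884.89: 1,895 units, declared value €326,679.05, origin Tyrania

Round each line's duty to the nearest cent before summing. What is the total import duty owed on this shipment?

Line 1 (2404.54, Belius, 3,265 kg, €436,987.60):
Base rate for 2404.54 is 17.5%.
2404.54 has an FTA preferential rate, but origin Belius is not Serland; base rate stands.
Additional duty on 2404.54 from Belius: +11.8%. Applied ad valorem rate: 17.5% + 11.8% = 29.3%.
Duty = €436,987.60 × 29.3% = €128,037.37.
Line 2 (5034.11, Serland, 2,420 liters, €336,670.40):
Base rate for 5034.11 is 34.5%.
Origin Serland is the FTA partner but 5034.11 is not on the preference list; base rate stands.
Duty = €336,670.40 × 34.5% = €116,151.29.
Line 3 (4884.89, Tyrania, 1,895 units, €326,679.05):
Base rate for 4884.89 is 22%.
Duty = €326,679.05 × 22% = €71,869.39.
Total = €128,037.37 + €116,151.29 + €71,869.39 = €316,058.05.

€316,058.05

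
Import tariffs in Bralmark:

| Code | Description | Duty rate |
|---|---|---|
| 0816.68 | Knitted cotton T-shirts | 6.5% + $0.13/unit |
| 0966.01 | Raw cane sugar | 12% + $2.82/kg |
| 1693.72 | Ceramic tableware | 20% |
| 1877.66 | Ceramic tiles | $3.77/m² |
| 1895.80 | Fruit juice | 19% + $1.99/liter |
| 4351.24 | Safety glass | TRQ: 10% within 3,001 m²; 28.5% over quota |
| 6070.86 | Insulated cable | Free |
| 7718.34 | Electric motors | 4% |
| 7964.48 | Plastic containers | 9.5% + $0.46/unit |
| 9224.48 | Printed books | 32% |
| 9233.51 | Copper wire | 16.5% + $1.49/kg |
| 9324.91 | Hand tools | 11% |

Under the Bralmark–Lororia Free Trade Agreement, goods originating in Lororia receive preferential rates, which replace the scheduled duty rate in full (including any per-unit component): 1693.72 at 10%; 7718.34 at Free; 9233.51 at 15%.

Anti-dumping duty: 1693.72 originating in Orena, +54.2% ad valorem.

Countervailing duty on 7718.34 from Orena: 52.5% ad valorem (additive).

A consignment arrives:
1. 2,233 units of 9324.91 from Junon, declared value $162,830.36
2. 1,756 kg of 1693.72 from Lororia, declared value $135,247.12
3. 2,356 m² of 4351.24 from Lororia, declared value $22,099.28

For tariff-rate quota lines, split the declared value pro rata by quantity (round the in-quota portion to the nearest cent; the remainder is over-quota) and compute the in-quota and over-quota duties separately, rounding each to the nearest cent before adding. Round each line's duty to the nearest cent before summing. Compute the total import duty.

$33,645.98

Line 1 (9324.91, Junon, 2,233 units, $162,830.36):
Base rate for 9324.91 is 11%.
Duty = $162,830.36 × 11% = $17,911.34.
Line 2 (1693.72, Lororia, 1,756 kg, $135,247.12):
Base rate for 1693.72 is 20%.
Origin Lororia qualifies under the Bralmark–Lororia agreement and 1693.72 is covered: preferential rate 10% applies instead.
The additional-duty order on 1693.72 targets Orena, not Lororia; it does not apply.
Duty = $135,247.12 × 10% = $13,524.71.
Line 3 (4351.24, Lororia, 2,356 m², $22,099.28):
Code 4351.24 is under a tariff-rate quota (threshold 3,001 m²). Quantity 2,356 m² is within the quota, so the in-quota rate 10% applies to the full value.
Duty = $22,099.28 × 10% = $2,209.93.
Total = $17,911.34 + $13,524.71 + $2,209.93 = $33,645.98.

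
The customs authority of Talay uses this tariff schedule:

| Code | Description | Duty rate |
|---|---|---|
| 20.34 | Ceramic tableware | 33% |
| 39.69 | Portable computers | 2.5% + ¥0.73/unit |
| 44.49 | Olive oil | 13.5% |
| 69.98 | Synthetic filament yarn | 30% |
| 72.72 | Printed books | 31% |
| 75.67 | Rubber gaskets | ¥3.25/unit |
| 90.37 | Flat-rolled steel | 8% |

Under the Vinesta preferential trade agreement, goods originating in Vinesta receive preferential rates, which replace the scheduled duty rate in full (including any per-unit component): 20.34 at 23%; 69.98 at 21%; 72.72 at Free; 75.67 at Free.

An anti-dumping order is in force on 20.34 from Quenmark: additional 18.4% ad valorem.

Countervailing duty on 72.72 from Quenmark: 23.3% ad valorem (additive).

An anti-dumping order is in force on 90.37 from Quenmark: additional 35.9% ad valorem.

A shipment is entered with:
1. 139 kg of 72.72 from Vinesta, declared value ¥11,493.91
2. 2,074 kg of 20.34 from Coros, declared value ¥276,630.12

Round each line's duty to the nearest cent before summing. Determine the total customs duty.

Line 1 (72.72, Vinesta, 139 kg, ¥11,493.91):
Base rate for 72.72 is 31%.
Origin Vinesta qualifies under the Talay–Vinesta agreement and 72.72 is covered: preferential rate Free applies instead.
The additional-duty order on 72.72 targets Quenmark, not Vinesta; it does not apply.
Duty = ¥11,493.91 × 0% = ¥0.00.
Line 2 (20.34, Coros, 2,074 kg, ¥276,630.12):
Base rate for 20.34 is 33%.
20.34 has an FTA preferential rate, but origin Coros is not Vinesta; base rate stands.
The additional-duty order on 20.34 targets Quenmark, not Coros; it does not apply.
Duty = ¥276,630.12 × 33% = ¥91,287.94.
Total = ¥0.00 + ¥91,287.94 = ¥91,287.94.

¥91,287.94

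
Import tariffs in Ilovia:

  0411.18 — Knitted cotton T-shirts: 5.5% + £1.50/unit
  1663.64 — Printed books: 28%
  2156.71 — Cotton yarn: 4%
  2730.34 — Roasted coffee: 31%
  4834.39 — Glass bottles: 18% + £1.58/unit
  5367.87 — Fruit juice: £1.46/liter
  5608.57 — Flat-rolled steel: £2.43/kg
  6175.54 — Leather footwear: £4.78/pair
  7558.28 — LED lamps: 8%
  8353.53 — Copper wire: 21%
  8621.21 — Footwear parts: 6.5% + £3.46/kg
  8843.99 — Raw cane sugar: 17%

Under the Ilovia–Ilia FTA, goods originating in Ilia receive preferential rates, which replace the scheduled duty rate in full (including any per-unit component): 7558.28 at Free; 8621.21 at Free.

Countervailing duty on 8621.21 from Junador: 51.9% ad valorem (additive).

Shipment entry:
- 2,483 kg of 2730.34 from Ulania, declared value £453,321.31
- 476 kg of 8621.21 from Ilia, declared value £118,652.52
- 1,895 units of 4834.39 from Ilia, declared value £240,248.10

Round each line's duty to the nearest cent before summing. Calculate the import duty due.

£186,768.37

Line 1 (2730.34, Ulania, 2,483 kg, £453,321.31):
Base rate for 2730.34 is 31%.
Duty = £453,321.31 × 31% = £140,529.61.
Line 2 (8621.21, Ilia, 476 kg, £118,652.52):
Base rate for 8621.21 is 6.5% + £3.46/kg.
Origin Ilia qualifies under the Ilovia–Ilia agreement and 8621.21 is covered: preferential rate Free applies instead.
The additional-duty order on 8621.21 targets Junador, not Ilia; it does not apply.
Duty = £118,652.52 × 0% = £0.00.
Line 3 (4834.39, Ilia, 1,895 units, £240,248.10):
Base rate for 4834.39 is 18% + £1.58/unit.
Origin Ilia is the FTA partner but 4834.39 is not on the preference list; base rate stands.
Duty = £240,248.10 × 18% + 1,895 × £1.58 = £46,238.76.
Total = £140,529.61 + £0.00 + £46,238.76 = £186,768.37.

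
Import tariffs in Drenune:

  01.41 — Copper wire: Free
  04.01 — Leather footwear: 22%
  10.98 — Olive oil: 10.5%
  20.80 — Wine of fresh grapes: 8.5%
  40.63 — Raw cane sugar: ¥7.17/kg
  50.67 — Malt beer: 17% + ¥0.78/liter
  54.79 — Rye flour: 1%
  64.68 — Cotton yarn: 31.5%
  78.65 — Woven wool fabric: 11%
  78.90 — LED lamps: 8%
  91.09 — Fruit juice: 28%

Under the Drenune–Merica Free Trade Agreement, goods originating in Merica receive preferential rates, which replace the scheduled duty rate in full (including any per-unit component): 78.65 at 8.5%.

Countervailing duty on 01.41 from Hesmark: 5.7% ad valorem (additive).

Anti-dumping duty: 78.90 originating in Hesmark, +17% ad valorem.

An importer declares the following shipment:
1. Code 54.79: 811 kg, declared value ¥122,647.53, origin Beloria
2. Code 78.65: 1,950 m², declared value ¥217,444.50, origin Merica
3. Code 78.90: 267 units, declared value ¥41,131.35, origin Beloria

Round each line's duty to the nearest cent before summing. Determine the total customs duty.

Line 1 (54.79, Beloria, 811 kg, ¥122,647.53):
Base rate for 54.79 is 1%.
Duty = ¥122,647.53 × 1% = ¥1,226.48.
Line 2 (78.65, Merica, 1,950 m², ¥217,444.50):
Base rate for 78.65 is 11%.
Origin Merica qualifies under the Drenune–Merica agreement and 78.65 is covered: preferential rate 8.5% applies instead.
Duty = ¥217,444.50 × 8.5% = ¥18,482.78.
Line 3 (78.90, Beloria, 267 units, ¥41,131.35):
Base rate for 78.90 is 8%.
The additional-duty order on 78.90 targets Hesmark, not Beloria; it does not apply.
Duty = ¥41,131.35 × 8% = ¥3,290.51.
Total = ¥1,226.48 + ¥18,482.78 + ¥3,290.51 = ¥22,999.77.

¥22,999.77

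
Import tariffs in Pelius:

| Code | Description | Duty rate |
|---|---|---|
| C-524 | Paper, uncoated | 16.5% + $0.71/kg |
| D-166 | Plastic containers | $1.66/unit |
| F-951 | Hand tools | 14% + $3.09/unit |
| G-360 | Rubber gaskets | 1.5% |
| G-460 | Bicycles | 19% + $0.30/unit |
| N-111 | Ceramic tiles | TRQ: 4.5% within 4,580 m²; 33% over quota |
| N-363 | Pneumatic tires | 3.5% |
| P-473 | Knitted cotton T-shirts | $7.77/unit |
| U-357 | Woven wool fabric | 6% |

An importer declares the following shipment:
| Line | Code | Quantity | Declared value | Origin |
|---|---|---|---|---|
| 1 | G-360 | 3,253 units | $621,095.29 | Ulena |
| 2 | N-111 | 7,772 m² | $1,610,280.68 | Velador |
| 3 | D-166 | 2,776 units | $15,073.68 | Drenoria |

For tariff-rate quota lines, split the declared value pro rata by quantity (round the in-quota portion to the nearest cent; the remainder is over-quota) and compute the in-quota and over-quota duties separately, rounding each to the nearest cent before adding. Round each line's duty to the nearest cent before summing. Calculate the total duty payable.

Line 1 (G-360, Ulena, 3,253 units, $621,095.29):
Base rate for G-360 is 1.5%.
Duty = $621,095.29 × 1.5% = $9,316.43.
Line 2 (N-111, Velador, 7,772 m², $1,610,280.68):
Code N-111 is under a tariff-rate quota (threshold 4,580 m²). In-quota: 4,580 m² at 4.5%; over-quota: 3,192 m² at 33%.
Pro-rata value split: in-quota = $1,610,280.68 × 4,580/7,772 = $948,930.20; over-quota = $1,610,280.68 − $948,930.20 = $661,350.48.
In-quota duty = $948,930.20 × 4.5% = $42,701.86. Over-quota duty = $661,350.48 × 33% = $218,245.66.
Line duty = $42,701.86 + $218,245.66 = $260,947.52.
Line 3 (D-166, Drenoria, 2,776 units, $15,073.68):
Base rate for D-166 is $1.66/unit.
Duty = 2,776 × $1.66 = $4,608.16.
Total = $9,316.43 + $260,947.52 + $4,608.16 = $274,872.11.

$274,872.11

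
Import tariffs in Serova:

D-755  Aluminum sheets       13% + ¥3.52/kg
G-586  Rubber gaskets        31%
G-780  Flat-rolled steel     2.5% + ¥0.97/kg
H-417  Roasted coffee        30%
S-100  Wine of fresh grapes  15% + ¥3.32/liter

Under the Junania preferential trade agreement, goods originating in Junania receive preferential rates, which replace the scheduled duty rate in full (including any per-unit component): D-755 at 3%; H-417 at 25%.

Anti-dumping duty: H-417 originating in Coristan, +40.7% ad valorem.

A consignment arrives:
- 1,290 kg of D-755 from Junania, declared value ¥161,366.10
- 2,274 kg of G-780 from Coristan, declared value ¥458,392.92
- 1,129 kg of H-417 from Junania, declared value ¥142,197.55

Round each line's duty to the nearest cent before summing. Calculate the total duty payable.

¥54,055.97

Line 1 (D-755, Junania, 1,290 kg, ¥161,366.10):
Base rate for D-755 is 13% + ¥3.52/kg.
Origin Junania qualifies under the Serova–Junania agreement and D-755 is covered: preferential rate 3% applies instead.
Duty = ¥161,366.10 × 3% = ¥4,840.98.
Line 2 (G-780, Coristan, 2,274 kg, ¥458,392.92):
Base rate for G-780 is 2.5% + ¥0.97/kg.
Duty = ¥458,392.92 × 2.5% + 2,274 × ¥0.97 = ¥13,665.60.
Line 3 (H-417, Junania, 1,129 kg, ¥142,197.55):
Base rate for H-417 is 30%.
Origin Junania qualifies under the Serova–Junania agreement and H-417 is covered: preferential rate 25% applies instead.
The additional-duty order on H-417 targets Coristan, not Junania; it does not apply.
Duty = ¥142,197.55 × 25% = ¥35,549.39.
Total = ¥4,840.98 + ¥13,665.60 + ¥35,549.39 = ¥54,055.97.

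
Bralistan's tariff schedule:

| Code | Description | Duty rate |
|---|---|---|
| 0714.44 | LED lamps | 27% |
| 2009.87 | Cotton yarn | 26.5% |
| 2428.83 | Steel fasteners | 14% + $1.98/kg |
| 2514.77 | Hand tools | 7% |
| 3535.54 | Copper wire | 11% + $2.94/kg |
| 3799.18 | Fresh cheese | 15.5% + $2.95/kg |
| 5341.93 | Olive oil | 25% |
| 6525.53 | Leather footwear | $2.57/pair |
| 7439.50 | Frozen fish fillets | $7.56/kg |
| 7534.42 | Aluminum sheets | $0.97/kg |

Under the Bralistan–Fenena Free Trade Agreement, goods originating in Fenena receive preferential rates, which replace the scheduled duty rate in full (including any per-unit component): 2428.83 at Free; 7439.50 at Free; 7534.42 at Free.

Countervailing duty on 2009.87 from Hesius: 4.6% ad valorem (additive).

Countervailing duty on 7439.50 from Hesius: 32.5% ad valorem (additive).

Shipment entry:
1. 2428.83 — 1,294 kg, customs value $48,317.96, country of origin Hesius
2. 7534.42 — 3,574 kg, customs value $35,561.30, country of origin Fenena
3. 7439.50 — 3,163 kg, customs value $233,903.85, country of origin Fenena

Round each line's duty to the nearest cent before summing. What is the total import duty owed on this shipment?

$9,326.63

Line 1 (2428.83, Hesius, 1,294 kg, $48,317.96):
Base rate for 2428.83 is 14% + $1.98/kg.
2428.83 has an FTA preferential rate, but origin Hesius is not Fenena; base rate stands.
Duty = $48,317.96 × 14% + 1,294 × $1.98 = $9,326.63.
Line 2 (7534.42, Fenena, 3,574 kg, $35,561.30):
Base rate for 7534.42 is $0.97/kg.
Origin Fenena qualifies under the Bralistan–Fenena agreement and 7534.42 is covered: preferential rate Free applies instead.
Duty = $35,561.30 × 0% = $0.00.
Line 3 (7439.50, Fenena, 3,163 kg, $233,903.85):
Base rate for 7439.50 is $7.56/kg.
Origin Fenena qualifies under the Bralistan–Fenena agreement and 7439.50 is covered: preferential rate Free applies instead.
The additional-duty order on 7439.50 targets Hesius, not Fenena; it does not apply.
Duty = $233,903.85 × 0% = $0.00.
Total = $9,326.63 + $0.00 + $0.00 = $9,326.63.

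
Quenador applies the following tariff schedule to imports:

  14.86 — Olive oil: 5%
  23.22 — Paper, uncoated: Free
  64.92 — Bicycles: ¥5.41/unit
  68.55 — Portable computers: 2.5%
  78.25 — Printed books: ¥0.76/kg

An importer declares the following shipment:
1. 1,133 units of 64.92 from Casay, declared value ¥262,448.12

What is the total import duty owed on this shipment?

Line 1 (64.92, Casay, 1,133 units, ¥262,448.12):
Base rate for 64.92 is ¥5.41/unit.
Duty = 1,133 × ¥5.41 = ¥6,129.53.

¥6,129.53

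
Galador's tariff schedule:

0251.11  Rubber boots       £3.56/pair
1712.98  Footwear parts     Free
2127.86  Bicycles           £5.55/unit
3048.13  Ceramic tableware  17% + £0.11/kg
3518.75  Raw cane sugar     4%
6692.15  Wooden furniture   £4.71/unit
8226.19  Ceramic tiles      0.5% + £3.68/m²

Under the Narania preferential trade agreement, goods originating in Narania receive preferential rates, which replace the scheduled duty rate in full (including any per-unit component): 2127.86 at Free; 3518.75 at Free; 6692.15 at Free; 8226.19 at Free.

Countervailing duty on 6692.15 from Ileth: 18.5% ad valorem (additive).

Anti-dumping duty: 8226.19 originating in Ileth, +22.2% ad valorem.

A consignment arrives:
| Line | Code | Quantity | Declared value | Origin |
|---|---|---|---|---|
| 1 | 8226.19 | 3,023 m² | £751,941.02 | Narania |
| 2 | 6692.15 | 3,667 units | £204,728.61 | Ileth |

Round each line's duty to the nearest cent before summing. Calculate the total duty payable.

Line 1 (8226.19, Narania, 3,023 m², £751,941.02):
Base rate for 8226.19 is 0.5% + £3.68/m².
Origin Narania qualifies under the Galador–Narania agreement and 8226.19 is covered: preferential rate Free applies instead.
The additional-duty order on 8226.19 targets Ileth, not Narania; it does not apply.
Duty = £751,941.02 × 0% = £0.00.
Line 2 (6692.15, Ileth, 3,667 units, £204,728.61):
Base rate for 6692.15 is £4.71/unit.
6692.15 has an FTA preferential rate, but origin Ileth is not Narania; base rate stands.
Additional duty on 6692.15 from Ileth: +18.5% ad valorem. Applied ad valorem rate = 18.5%.
Duty = £204,728.61 × 18.5% + 3,667 × £4.71 = £55,146.36.
Total = £0.00 + £55,146.36 = £55,146.36.

£55,146.36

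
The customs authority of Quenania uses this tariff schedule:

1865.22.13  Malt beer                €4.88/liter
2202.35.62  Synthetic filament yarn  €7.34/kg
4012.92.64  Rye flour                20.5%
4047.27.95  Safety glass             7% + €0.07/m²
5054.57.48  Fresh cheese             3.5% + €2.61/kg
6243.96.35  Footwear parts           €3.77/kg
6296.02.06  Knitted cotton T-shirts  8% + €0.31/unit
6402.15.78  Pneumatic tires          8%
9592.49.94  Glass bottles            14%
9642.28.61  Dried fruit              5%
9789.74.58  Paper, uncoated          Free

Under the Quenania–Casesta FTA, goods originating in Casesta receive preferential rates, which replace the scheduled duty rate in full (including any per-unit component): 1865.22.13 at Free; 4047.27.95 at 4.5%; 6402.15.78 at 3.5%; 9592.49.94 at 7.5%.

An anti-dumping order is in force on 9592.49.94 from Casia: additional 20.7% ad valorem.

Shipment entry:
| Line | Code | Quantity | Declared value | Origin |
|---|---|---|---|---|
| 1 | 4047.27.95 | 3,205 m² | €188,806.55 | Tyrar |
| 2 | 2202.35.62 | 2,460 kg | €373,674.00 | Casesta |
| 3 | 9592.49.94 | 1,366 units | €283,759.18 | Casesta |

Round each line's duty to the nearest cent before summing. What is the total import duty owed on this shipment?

Line 1 (4047.27.95, Tyrar, 3,205 m², €188,806.55):
Base rate for 4047.27.95 is 7% + €0.07/m².
4047.27.95 has an FTA preferential rate, but origin Tyrar is not Casesta; base rate stands.
Duty = €188,806.55 × 7% + 3,205 × €0.07 = €13,440.81.
Line 2 (2202.35.62, Casesta, 2,460 kg, €373,674.00):
Base rate for 2202.35.62 is €7.34/kg.
Origin Casesta is the FTA partner but 2202.35.62 is not on the preference list; base rate stands.
Duty = 2,460 × €7.34 = €18,056.40.
Line 3 (9592.49.94, Casesta, 1,366 units, €283,759.18):
Base rate for 9592.49.94 is 14%.
Origin Casesta qualifies under the Quenania–Casesta agreement and 9592.49.94 is covered: preferential rate 7.5% applies instead.
The additional-duty order on 9592.49.94 targets Casia, not Casesta; it does not apply.
Duty = €283,759.18 × 7.5% = €21,281.94.
Total = €13,440.81 + €18,056.40 + €21,281.94 = €52,779.15.

€52,779.15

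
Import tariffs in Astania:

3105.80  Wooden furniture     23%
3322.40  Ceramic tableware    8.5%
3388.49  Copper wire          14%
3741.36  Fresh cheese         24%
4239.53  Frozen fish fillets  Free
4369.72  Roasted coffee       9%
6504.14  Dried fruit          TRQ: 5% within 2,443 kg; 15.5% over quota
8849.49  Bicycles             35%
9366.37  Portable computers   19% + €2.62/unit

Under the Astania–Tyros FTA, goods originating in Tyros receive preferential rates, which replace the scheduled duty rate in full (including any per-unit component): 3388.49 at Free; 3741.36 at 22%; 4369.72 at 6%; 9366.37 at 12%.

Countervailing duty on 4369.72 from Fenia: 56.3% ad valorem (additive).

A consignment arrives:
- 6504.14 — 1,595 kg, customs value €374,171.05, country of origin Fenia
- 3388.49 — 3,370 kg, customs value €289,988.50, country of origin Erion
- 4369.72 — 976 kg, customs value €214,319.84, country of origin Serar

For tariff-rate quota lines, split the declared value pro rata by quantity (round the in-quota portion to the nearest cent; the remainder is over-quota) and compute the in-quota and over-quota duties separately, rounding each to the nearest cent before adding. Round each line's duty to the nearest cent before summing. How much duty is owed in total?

Line 1 (6504.14, Fenia, 1,595 kg, €374,171.05):
Code 6504.14 is under a tariff-rate quota (threshold 2,443 kg). Quantity 1,595 kg is within the quota, so the in-quota rate 5% applies to the full value.
Duty = €374,171.05 × 5% = €18,708.55.
Line 2 (3388.49, Erion, 3,370 kg, €289,988.50):
Base rate for 3388.49 is 14%.
3388.49 has an FTA preferential rate, but origin Erion is not Tyros; base rate stands.
Duty = €289,988.50 × 14% = €40,598.39.
Line 3 (4369.72, Serar, 976 kg, €214,319.84):
Base rate for 4369.72 is 9%.
4369.72 has an FTA preferential rate, but origin Serar is not Tyros; base rate stands.
The additional-duty order on 4369.72 targets Fenia, not Serar; it does not apply.
Duty = €214,319.84 × 9% = €19,288.79.
Total = €18,708.55 + €40,598.39 + €19,288.79 = €78,595.73.

€78,595.73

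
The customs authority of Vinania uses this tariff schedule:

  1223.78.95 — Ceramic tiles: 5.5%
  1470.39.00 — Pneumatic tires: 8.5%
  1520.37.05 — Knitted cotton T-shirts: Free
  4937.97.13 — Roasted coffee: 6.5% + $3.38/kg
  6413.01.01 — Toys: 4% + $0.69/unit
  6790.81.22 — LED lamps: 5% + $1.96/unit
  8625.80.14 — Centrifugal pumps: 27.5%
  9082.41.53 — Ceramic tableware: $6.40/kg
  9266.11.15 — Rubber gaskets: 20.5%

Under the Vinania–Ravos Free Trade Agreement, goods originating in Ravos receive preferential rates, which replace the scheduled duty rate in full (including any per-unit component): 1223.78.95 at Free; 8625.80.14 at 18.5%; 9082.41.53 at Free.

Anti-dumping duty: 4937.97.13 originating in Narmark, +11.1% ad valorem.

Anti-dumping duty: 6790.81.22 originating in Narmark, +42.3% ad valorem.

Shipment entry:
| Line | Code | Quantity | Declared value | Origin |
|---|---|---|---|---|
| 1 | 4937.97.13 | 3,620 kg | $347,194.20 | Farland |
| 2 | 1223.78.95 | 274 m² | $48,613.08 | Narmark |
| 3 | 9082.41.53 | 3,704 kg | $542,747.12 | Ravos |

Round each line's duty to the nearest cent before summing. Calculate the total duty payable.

$37,476.94

Line 1 (4937.97.13, Farland, 3,620 kg, $347,194.20):
Base rate for 4937.97.13 is 6.5% + $3.38/kg.
The additional-duty order on 4937.97.13 targets Narmark, not Farland; it does not apply.
Duty = $347,194.20 × 6.5% + 3,620 × $3.38 = $34,803.22.
Line 2 (1223.78.95, Narmark, 274 m², $48,613.08):
Base rate for 1223.78.95 is 5.5%.
1223.78.95 has an FTA preferential rate, but origin Narmark is not Ravos; base rate stands.
Duty = $48,613.08 × 5.5% = $2,673.72.
Line 3 (9082.41.53, Ravos, 3,704 kg, $542,747.12):
Base rate for 9082.41.53 is $6.40/kg.
Origin Ravos qualifies under the Vinania–Ravos agreement and 9082.41.53 is covered: preferential rate Free applies instead.
Duty = $542,747.12 × 0% = $0.00.
Total = $34,803.22 + $2,673.72 + $0.00 = $37,476.94.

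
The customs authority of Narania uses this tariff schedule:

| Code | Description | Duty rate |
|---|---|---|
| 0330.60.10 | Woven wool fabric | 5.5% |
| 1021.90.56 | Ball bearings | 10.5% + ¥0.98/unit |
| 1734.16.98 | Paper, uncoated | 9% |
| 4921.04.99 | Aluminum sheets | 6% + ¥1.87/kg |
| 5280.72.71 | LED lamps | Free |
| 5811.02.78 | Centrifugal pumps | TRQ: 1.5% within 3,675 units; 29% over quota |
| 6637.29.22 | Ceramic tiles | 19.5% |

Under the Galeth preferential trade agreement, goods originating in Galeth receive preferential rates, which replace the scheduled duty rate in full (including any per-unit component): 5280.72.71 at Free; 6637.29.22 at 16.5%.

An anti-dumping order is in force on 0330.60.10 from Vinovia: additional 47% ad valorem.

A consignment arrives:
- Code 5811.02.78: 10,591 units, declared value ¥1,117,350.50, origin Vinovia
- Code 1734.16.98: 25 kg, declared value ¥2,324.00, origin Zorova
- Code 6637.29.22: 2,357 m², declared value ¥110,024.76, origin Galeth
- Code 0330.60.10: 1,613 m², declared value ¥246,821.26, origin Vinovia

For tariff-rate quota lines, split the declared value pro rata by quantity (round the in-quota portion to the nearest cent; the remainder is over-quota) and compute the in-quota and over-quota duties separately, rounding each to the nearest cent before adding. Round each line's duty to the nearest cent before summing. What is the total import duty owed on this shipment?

Line 1 (5811.02.78, Vinovia, 10,591 units, ¥1,117,350.50):
Code 5811.02.78 is under a tariff-rate quota (threshold 3,675 units). In-quota: 3,675 units at 1.5%; over-quota: 6,916 units at 29%.
Pro-rata value split: in-quota = ¥1,117,350.50 × 3,675/10,591 = ¥387,712.50; over-quota = ¥1,117,350.50 − ¥387,712.50 = ¥729,638.00.
In-quota duty = ¥387,712.50 × 1.5% = ¥5,815.69. Over-quota duty = ¥729,638.00 × 29% = ¥211,595.02.
Line duty = ¥5,815.69 + ¥211,595.02 = ¥217,410.71.
Line 2 (1734.16.98, Zorova, 25 kg, ¥2,324.00):
Base rate for 1734.16.98 is 9%.
Duty = ¥2,324.00 × 9% = ¥209.16.
Line 3 (6637.29.22, Galeth, 2,357 m², ¥110,024.76):
Base rate for 6637.29.22 is 19.5%.
Origin Galeth qualifies under the Narania–Galeth agreement and 6637.29.22 is covered: preferential rate 16.5% applies instead.
Duty = ¥110,024.76 × 16.5% = ¥18,154.09.
Line 4 (0330.60.10, Vinovia, 1,613 m², ¥246,821.26):
Base rate for 0330.60.10 is 5.5%.
Additional duty on 0330.60.10 from Vinovia: +47%. Applied ad valorem rate: 5.5% + 47% = 52.5%.
Duty = ¥246,821.26 × 52.5% = ¥129,581.16.
Total = ¥217,410.71 + ¥209.16 + ¥18,154.09 + ¥129,581.16 = ¥365,355.12.

¥365,355.12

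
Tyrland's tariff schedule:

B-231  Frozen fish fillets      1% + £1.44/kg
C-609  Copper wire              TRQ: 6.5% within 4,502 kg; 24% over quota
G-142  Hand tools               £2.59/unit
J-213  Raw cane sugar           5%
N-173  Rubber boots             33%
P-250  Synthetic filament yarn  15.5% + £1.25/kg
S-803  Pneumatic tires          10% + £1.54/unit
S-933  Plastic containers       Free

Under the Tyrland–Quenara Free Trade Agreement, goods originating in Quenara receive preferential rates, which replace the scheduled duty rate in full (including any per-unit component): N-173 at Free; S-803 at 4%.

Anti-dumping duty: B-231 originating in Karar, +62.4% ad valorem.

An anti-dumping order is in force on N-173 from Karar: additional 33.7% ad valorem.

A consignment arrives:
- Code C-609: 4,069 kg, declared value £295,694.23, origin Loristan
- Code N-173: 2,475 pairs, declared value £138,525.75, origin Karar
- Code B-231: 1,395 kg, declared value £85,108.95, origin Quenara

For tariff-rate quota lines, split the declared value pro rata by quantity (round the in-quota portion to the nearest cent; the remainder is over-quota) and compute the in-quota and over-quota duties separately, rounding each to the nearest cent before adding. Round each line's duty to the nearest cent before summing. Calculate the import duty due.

£114,476.69

Line 1 (C-609, Loristan, 4,069 kg, £295,694.23):
Code C-609 is under a tariff-rate quota (threshold 4,502 kg). Quantity 4,069 kg is within the quota, so the in-quota rate 6.5% applies to the full value.
Duty = £295,694.23 × 6.5% = £19,220.12.
Line 2 (N-173, Karar, 2,475 pairs, £138,525.75):
Base rate for N-173 is 33%.
N-173 has an FTA preferential rate, but origin Karar is not Quenara; base rate stands.
Additional duty on N-173 from Karar: +33.7%. Applied ad valorem rate: 33% + 33.7% = 66.7%.
Duty = £138,525.75 × 66.7% = £92,396.68.
Line 3 (B-231, Quenara, 1,395 kg, £85,108.95):
Base rate for B-231 is 1% + £1.44/kg.
Origin Quenara is the FTA partner but B-231 is not on the preference list; base rate stands.
The additional-duty order on B-231 targets Karar, not Quenara; it does not apply.
Duty = £85,108.95 × 1% + 1,395 × £1.44 = £2,859.89.
Total = £19,220.12 + £92,396.68 + £2,859.89 = £114,476.69.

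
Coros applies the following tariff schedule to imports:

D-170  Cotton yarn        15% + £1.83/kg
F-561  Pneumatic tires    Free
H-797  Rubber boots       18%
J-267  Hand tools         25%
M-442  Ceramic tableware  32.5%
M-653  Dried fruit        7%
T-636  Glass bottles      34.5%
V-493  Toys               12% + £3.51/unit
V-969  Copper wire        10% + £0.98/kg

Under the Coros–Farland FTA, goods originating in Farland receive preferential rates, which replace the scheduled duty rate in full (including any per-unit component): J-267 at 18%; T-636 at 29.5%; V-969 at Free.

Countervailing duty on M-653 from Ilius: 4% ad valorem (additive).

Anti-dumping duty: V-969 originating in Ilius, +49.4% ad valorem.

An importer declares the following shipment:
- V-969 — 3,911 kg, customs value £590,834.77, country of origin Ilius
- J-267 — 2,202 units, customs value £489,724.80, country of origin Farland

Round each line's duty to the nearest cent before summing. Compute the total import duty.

£442,939.09

Line 1 (V-969, Ilius, 3,911 kg, £590,834.77):
Base rate for V-969 is 10% + £0.98/kg.
V-969 has an FTA preferential rate, but origin Ilius is not Farland; base rate stands.
Additional duty on V-969 from Ilius: +49.4%. Applied ad valorem rate: 10% + 49.4% = 59.4%.
Duty = £590,834.77 × 59.4% + 3,911 × £0.98 = £354,788.63.
Line 2 (J-267, Farland, 2,202 units, £489,724.80):
Base rate for J-267 is 25%.
Origin Farland qualifies under the Coros–Farland agreement and J-267 is covered: preferential rate 18% applies instead.
Duty = £489,724.80 × 18% = £88,150.46.
Total = £354,788.63 + £88,150.46 = £442,939.09.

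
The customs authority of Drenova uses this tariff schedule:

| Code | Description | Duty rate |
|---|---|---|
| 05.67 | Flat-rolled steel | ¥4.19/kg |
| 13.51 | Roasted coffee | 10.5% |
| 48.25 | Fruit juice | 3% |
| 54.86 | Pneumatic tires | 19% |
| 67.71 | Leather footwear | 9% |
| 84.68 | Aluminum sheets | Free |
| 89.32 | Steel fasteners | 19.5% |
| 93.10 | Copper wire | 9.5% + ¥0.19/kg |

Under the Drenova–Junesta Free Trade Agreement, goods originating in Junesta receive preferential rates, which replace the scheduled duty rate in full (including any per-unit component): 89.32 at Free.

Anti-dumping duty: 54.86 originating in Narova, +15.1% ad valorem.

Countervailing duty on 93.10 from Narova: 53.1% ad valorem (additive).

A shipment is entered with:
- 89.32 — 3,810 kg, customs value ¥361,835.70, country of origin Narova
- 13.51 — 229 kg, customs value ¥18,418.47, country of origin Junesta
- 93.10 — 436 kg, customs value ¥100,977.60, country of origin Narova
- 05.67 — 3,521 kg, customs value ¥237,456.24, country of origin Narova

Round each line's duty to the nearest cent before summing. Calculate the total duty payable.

Line 1 (89.32, Narova, 3,810 kg, ¥361,835.70):
Base rate for 89.32 is 19.5%.
89.32 has an FTA preferential rate, but origin Narova is not Junesta; base rate stands.
Duty = ¥361,835.70 × 19.5% = ¥70,557.96.
Line 2 (13.51, Junesta, 229 kg, ¥18,418.47):
Base rate for 13.51 is 10.5%.
Origin Junesta is the FTA partner but 13.51 is not on the preference list; base rate stands.
Duty = ¥18,418.47 × 10.5% = ¥1,933.94.
Line 3 (93.10, Narova, 436 kg, ¥100,977.60):
Base rate for 93.10 is 9.5% + ¥0.19/kg.
Additional duty on 93.10 from Narova: +53.1%. Applied ad valorem rate: 9.5% + 53.1% = 62.6%.
Duty = ¥100,977.60 × 62.6% + 436 × ¥0.19 = ¥63,294.82.
Line 4 (05.67, Narova, 3,521 kg, ¥237,456.24):
Base rate for 05.67 is ¥4.19/kg.
Duty = 3,521 × ¥4.19 = ¥14,752.99.
Total = ¥70,557.96 + ¥1,933.94 + ¥63,294.82 + ¥14,752.99 = ¥150,539.71.

¥150,539.71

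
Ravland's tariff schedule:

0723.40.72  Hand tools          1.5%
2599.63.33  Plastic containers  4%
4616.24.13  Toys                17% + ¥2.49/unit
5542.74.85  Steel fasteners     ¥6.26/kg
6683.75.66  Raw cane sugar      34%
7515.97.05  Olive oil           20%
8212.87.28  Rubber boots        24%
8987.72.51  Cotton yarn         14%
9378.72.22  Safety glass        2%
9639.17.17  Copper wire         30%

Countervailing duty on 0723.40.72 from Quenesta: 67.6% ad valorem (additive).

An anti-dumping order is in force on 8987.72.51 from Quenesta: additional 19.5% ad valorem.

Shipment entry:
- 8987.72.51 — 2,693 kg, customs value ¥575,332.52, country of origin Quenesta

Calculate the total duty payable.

¥192,736.39

Line 1 (8987.72.51, Quenesta, 2,693 kg, ¥575,332.52):
Base rate for 8987.72.51 is 14%.
Additional duty on 8987.72.51 from Quenesta: +19.5%. Applied ad valorem rate: 14% + 19.5% = 33.5%.
Duty = ¥575,332.52 × 33.5% = ¥192,736.39.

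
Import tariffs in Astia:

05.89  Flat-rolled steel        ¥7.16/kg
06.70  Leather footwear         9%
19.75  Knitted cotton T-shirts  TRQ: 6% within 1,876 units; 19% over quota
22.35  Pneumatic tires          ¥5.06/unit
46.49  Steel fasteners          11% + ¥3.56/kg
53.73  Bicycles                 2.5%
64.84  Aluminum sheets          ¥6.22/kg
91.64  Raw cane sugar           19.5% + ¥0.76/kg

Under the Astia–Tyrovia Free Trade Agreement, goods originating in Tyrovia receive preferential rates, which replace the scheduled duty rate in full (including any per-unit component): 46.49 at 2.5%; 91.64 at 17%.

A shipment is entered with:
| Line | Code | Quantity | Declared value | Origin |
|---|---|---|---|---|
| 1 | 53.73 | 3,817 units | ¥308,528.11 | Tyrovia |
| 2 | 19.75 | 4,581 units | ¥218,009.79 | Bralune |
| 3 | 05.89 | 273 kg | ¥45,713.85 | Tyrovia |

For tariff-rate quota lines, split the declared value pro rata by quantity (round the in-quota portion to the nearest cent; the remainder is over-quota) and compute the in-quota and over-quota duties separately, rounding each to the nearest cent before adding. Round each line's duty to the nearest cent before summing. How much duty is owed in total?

¥39,483.49

Line 1 (53.73, Tyrovia, 3,817 units, ¥308,528.11):
Base rate for 53.73 is 2.5%.
Origin Tyrovia is the FTA partner but 53.73 is not on the preference list; base rate stands.
Duty = ¥308,528.11 × 2.5% = ¥7,713.20.
Line 2 (19.75, Bralune, 4,581 units, ¥218,009.79):
Code 19.75 is under a tariff-rate quota (threshold 1,876 units). In-quota: 1,876 units at 6%; over-quota: 2,705 units at 19%.
Pro-rata value split: in-quota = ¥218,009.79 × 1,876/4,581 = ¥89,278.84; over-quota = ¥218,009.79 − ¥89,278.84 = ¥128,730.95.
In-quota duty = ¥89,278.84 × 6% = ¥5,356.73. Over-quota duty = ¥128,730.95 × 19% = ¥24,458.88.
Line duty = ¥5,356.73 + ¥24,458.88 = ¥29,815.61.
Line 3 (05.89, Tyrovia, 273 kg, ¥45,713.85):
Base rate for 05.89 is ¥7.16/kg.
Origin Tyrovia is the FTA partner but 05.89 is not on the preference list; base rate stands.
Duty = 273 × ¥7.16 = ¥1,954.68.
Total = ¥7,713.20 + ¥29,815.61 + ¥1,954.68 = ¥39,483.49.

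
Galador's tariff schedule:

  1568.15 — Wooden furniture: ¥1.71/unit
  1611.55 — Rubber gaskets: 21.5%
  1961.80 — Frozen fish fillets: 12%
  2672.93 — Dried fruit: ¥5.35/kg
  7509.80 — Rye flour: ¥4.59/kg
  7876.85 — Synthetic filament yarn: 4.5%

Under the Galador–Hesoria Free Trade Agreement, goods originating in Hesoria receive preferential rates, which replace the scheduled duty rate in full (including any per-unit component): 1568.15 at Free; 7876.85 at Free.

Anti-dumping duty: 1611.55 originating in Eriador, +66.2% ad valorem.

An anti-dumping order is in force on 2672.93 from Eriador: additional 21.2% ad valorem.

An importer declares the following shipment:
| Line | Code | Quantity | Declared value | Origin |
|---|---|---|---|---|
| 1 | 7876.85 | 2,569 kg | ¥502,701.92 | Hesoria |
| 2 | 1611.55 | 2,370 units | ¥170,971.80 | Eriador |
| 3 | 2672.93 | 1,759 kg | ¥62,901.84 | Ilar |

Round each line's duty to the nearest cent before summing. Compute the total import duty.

Line 1 (7876.85, Hesoria, 2,569 kg, ¥502,701.92):
Base rate for 7876.85 is 4.5%.
Origin Hesoria qualifies under the Galador–Hesoria agreement and 7876.85 is covered: preferential rate Free applies instead.
Duty = ¥502,701.92 × 0% = ¥0.00.
Line 2 (1611.55, Eriador, 2,370 units, ¥170,971.80):
Base rate for 1611.55 is 21.5%.
Additional duty on 1611.55 from Eriador: +66.2%. Applied ad valorem rate: 21.5% + 66.2% = 87.7%.
Duty = ¥170,971.80 × 87.7% = ¥149,942.27.
Line 3 (2672.93, Ilar, 1,759 kg, ¥62,901.84):
Base rate for 2672.93 is ¥5.35/kg.
The additional-duty order on 2672.93 targets Eriador, not Ilar; it does not apply.
Duty = 1,759 × ¥5.35 = ¥9,410.65.
Total = ¥0.00 + ¥149,942.27 + ¥9,410.65 = ¥159,352.92.

¥159,352.92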